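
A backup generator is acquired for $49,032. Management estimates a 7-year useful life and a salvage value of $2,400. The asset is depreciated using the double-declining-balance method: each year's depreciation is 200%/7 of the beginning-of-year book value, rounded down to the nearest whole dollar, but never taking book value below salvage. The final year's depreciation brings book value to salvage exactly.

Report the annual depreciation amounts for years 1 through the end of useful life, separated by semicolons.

$14,009; $10,006; $7,147; $5,105; $3,647; $2,605; $4,113

Depreciable base = $49,032 − $2,400 = $46,632.
Year 1: ⌊$49,032 × 200%/7⌋ = $14,009. Book value $35,023.
Year 2: ⌊$35,023 × 200%/7⌋ = $10,006. Book value $25,017.
Year 3: ⌊$25,017 × 200%/7⌋ = $7,147. Book value $17,870.
Year 4: ⌊$17,870 × 200%/7⌋ = $5,105. Book value $12,765.
Year 5: ⌊$12,765 × 200%/7⌋ = $3,647. Book value $9,118.
Year 6: ⌊$9,118 × 200%/7⌋ = $2,605. Book value $6,513.
Year 7 (final): $6,513 − $2,400 = $4,113. Book value $2,400.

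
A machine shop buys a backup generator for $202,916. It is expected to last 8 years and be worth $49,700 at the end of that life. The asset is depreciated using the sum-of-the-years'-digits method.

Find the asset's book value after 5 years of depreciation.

$75,236

Depreciable base = $202,916 − $49,700 = $153,216.
Sum of the years' digits = 8+7+6+5+4+3+2+1 = 36.
Year 1: $153,216 × 8/36 = $34,048. Book value $168,868.
Year 2: $153,216 × 7/36 = $29,792. Book value $139,076.
Year 3: $153,216 × 6/36 = $25,536. Book value $113,540.
Year 4: $153,216 × 5/36 = $21,280. Book value $92,260.
Year 5: $153,216 × 4/36 = $17,024. Book value $75,236.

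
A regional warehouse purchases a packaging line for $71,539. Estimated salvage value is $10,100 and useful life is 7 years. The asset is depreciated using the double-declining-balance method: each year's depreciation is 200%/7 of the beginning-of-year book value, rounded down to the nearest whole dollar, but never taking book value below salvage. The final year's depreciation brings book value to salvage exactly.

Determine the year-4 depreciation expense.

Depreciable base = $71,539 − $10,100 = $61,439.
Year 1: ⌊$71,539 × 200%/7⌋ = $20,439. Book value $51,100.
Year 2: ⌊$51,100 × 200%/7⌋ = $14,600. Book value $36,500.
Year 3: ⌊$36,500 × 200%/7⌋ = $10,428. Book value $26,072.
Year 4: ⌊$26,072 × 200%/7⌋ = $7,449. Book value $18,623.

$7,449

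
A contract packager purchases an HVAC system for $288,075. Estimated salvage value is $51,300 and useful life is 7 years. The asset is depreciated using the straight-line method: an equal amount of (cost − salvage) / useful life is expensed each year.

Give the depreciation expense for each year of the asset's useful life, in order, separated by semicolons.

$33,825; $33,825; $33,825; $33,825; $33,825; $33,825; $33,825

Depreciable base = $288,075 − $51,300 = $236,775.
Annual expense = $236,775 / 7 = $33,825.
End of year 1: book value $254,250.
End of year 2: book value $220,425.
End of year 3: book value $186,600.
End of year 4: book value $152,775.
End of year 5: book value $118,950.
End of year 6: book value $85,125.
End of year 7: book value $51,300.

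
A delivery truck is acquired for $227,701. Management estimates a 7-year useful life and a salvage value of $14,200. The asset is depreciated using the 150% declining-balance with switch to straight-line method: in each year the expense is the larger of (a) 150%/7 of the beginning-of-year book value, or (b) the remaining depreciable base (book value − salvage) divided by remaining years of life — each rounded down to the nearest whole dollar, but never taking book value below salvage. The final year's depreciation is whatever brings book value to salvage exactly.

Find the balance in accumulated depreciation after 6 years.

$189,438

Depreciable base = $227,701 − $14,200 = $213,501.
Year 1: DB = ⌊$227,701 × 150%/7⌋ = $48,793; SL = ⌊$213,501/7⌋ = $30,500 → take DB $48,793. Book value $178,908.
Year 2: DB = ⌊$178,908 × 150%/7⌋ = $38,337; SL = ⌊$164,708/6⌋ = $27,451 → take DB $38,337. Book value $140,571.
Year 3: DB = ⌊$140,571 × 150%/7⌋ = $30,122; SL = ⌊$126,371/5⌋ = $25,274 → take DB $30,122. Book value $110,449.
Year 4: DB = ⌊$110,449 × 150%/7⌋ = $23,667; SL = ⌊$96,249/4⌋ = $24,062 → take SL $24,062. Book value $86,387.
Year 5: DB = ⌊$86,387 × 150%/7⌋ = $18,511; SL = ⌊$72,187/3⌋ = $24,062 → take SL $24,062. Book value $62,325.
Year 6: DB = ⌊$62,325 × 150%/7⌋ = $13,355; SL = ⌊$48,125/2⌋ = $24,062 → take SL $24,062. Book value $38,263.
Accumulated through year 6 = $227,701 − $38,263 = $189,438.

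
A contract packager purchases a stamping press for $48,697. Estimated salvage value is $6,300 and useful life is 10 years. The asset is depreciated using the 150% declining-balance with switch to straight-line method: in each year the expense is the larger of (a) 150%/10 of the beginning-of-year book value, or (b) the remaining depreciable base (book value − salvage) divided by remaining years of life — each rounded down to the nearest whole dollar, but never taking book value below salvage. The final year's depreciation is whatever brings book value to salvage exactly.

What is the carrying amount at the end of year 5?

$21,609

Depreciable base = $48,697 − $6,300 = $42,397.
Year 1: DB = ⌊$48,697 × 150%/10⌋ = $7,304; SL = ⌊$42,397/10⌋ = $4,239 → take DB $7,304. Book value $41,393.
Year 2: DB = ⌊$41,393 × 150%/10⌋ = $6,208; SL = ⌊$35,093/9⌋ = $3,899 → take DB $6,208. Book value $35,185.
Year 3: DB = ⌊$35,185 × 150%/10⌋ = $5,277; SL = ⌊$28,885/8⌋ = $3,610 → take DB $5,277. Book value $29,908.
Year 4: DB = ⌊$29,908 × 150%/10⌋ = $4,486; SL = ⌊$23,608/7⌋ = $3,372 → take DB $4,486. Book value $25,422.
Year 5: DB = ⌊$25,422 × 150%/10⌋ = $3,813; SL = ⌊$19,122/6⌋ = $3,187 → take DB $3,813. Book value $21,609.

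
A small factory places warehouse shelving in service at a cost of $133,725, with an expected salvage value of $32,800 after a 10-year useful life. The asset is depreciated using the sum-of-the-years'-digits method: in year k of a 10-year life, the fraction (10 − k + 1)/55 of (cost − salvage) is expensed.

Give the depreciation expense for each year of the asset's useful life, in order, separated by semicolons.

Depreciable base = $133,725 − $32,800 = $100,925.
Sum of the years' digits = 10+9+8+7+6+5+4+3+2+1 = 55.
Year 1: $100,925 × 10/55 = $18,350. Book value $115,375.
Year 2: $100,925 × 9/55 = $16,515. Book value $98,860.
Year 3: $100,925 × 8/55 = $14,680. Book value $84,180.
Year 4: $100,925 × 7/55 = $12,845. Book value $71,335.
Year 5: $100,925 × 6/55 = $11,010. Book value $60,325.
Year 6: $100,925 × 5/55 = $9,175. Book value $51,150.
Year 7: $100,925 × 4/55 = $7,340. Book value $43,810.
Year 8: $100,925 × 3/55 = $5,505. Book value $38,305.
Year 9: $100,925 × 2/55 = $3,670. Book value $34,635.
Year 10: $100,925 × 1/55 = $1,835. Book value $32,800.

$18,350; $16,515; $14,680; $12,845; $11,010; $9,175; $7,340; $5,505; $3,670; $1,835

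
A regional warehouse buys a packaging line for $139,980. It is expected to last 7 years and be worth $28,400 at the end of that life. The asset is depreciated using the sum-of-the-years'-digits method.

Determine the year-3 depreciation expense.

$19,925

Depreciable base = $139,980 − $28,400 = $111,580.
Sum of the years' digits = 7+6+5+4+3+2+1 = 28.
Year 1: $111,580 × 7/28 = $27,895. Book value $112,085.
Year 2: $111,580 × 6/28 = $23,910. Book value $88,175.
Year 3: $111,580 × 5/28 = $19,925. Book value $68,250.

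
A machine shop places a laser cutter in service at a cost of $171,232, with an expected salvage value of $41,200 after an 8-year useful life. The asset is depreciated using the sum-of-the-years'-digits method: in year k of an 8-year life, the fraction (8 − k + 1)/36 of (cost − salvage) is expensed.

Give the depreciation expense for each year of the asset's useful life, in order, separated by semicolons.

Depreciable base = $171,232 − $41,200 = $130,032.
Sum of the years' digits = 8+7+6+5+4+3+2+1 = 36.
Year 1: $130,032 × 8/36 = $28,896. Book value $142,336.
Year 2: $130,032 × 7/36 = $25,284. Book value $117,052.
Year 3: $130,032 × 6/36 = $21,672. Book value $95,380.
Year 4: $130,032 × 5/36 = $18,060. Book value $77,320.
Year 5: $130,032 × 4/36 = $14,448. Book value $62,872.
Year 6: $130,032 × 3/36 = $10,836. Book value $52,036.
Year 7: $130,032 × 2/36 = $7,224. Book value $44,812.
Year 8: $130,032 × 1/36 = $3,612. Book value $41,200.

$28,896; $25,284; $21,672; $18,060; $14,448; $10,836; $7,224; $3,612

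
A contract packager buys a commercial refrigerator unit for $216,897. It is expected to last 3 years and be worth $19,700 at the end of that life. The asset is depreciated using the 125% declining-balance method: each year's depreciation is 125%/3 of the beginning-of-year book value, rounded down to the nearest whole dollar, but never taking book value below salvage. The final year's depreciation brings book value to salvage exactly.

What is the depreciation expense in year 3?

Depreciable base = $216,897 − $19,700 = $197,197.
Year 1: ⌊$216,897 × 125%/3⌋ = $90,373. Book value $126,524.
Year 2: ⌊$126,524 × 125%/3⌋ = $52,718. Book value $73,806.
Year 3 (final): $73,806 − $19,700 = $54,106. Book value $19,700.

$54,106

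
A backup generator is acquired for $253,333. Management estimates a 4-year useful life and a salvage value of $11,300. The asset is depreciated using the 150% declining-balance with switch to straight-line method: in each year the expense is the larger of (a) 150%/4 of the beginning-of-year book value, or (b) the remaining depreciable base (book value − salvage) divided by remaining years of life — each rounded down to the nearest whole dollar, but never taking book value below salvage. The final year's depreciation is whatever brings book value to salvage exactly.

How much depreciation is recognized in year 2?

Depreciable base = $253,333 − $11,300 = $242,033.
Year 1: DB = ⌊$253,333 × 150%/4⌋ = $94,999; SL = ⌊$242,033/4⌋ = $60,508 → take DB $94,999. Book value $158,334.
Year 2: DB = ⌊$158,334 × 150%/4⌋ = $59,375; SL = ⌊$147,034/3⌋ = $49,011 → take DB $59,375. Book value $98,959.

$59,375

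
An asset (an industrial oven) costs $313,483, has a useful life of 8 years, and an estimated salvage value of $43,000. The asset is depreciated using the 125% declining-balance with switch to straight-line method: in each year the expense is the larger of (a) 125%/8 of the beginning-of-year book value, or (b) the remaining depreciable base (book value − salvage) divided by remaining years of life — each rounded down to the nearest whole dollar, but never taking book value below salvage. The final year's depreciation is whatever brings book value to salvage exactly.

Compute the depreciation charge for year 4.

$29,422

Depreciable base = $313,483 − $43,000 = $270,483.
Year 1: DB = ⌊$313,483 × 125%/8⌋ = $48,981; SL = ⌊$270,483/8⌋ = $33,810 → take DB $48,981. Book value $264,502.
Year 2: DB = ⌊$264,502 × 125%/8⌋ = $41,328; SL = ⌊$221,502/7⌋ = $31,643 → take DB $41,328. Book value $223,174.
Year 3: DB = ⌊$223,174 × 125%/8⌋ = $34,870; SL = ⌊$180,174/6⌋ = $30,029 → take DB $34,870. Book value $188,304.
Year 4: DB = ⌊$188,304 × 125%/8⌋ = $29,422; SL = ⌊$145,304/5⌋ = $29,060 → take DB $29,422. Book value $158,882.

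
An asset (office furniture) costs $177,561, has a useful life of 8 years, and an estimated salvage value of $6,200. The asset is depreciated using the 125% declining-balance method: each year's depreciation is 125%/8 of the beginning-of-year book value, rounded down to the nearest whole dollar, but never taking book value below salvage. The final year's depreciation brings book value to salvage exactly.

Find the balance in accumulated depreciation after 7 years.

Depreciable base = $177,561 − $6,200 = $171,361.
Year 1: ⌊$177,561 × 125%/8⌋ = $27,743. Book value $149,818.
Year 2: ⌊$149,818 × 125%/8⌋ = $23,409. Book value $126,409.
Year 3: ⌊$126,409 × 125%/8⌋ = $19,751. Book value $106,658.
Year 4: ⌊$106,658 × 125%/8⌋ = $16,665. Book value $89,993.
Year 5: ⌊$89,993 × 125%/8⌋ = $14,061. Book value $75,932.
Year 6: ⌊$75,932 × 125%/8⌋ = $11,864. Book value $64,068.
Year 7: ⌊$64,068 × 125%/8⌋ = $10,010. Book value $54,058.
Accumulated through year 7 = $177,561 − $54,058 = $123,503.

$123,503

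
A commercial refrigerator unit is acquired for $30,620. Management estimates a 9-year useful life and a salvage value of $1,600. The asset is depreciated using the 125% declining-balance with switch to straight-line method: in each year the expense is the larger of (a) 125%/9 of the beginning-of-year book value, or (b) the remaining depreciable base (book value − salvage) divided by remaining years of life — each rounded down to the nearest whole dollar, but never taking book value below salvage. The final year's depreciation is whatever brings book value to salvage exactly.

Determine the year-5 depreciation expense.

Depreciable base = $30,620 − $1,600 = $29,020.
Year 1: DB = ⌊$30,620 × 125%/9⌋ = $4,252; SL = ⌊$29,020/9⌋ = $3,224 → take DB $4,252. Book value $26,368.
Year 2: DB = ⌊$26,368 × 125%/9⌋ = $3,662; SL = ⌊$24,768/8⌋ = $3,096 → take DB $3,662. Book value $22,706.
Year 3: DB = ⌊$22,706 × 125%/9⌋ = $3,153; SL = ⌊$21,106/7⌋ = $3,015 → take DB $3,153. Book value $19,553.
Year 4: DB = ⌊$19,553 × 125%/9⌋ = $2,715; SL = ⌊$17,953/6⌋ = $2,992 → take SL $2,992. Book value $16,561.
Year 5: DB = ⌊$16,561 × 125%/9⌋ = $2,300; SL = ⌊$14,961/5⌋ = $2,992 → take SL $2,992. Book value $13,569.

$2,992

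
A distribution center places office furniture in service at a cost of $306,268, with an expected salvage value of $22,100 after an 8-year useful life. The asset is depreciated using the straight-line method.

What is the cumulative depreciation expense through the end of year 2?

Depreciable base = $306,268 − $22,100 = $284,168.
Annual expense = $284,168 / 8 = $35,521.
End of year 1: book value $270,747.
End of year 2: book value $235,226.
Accumulated through year 2 = $306,268 − $235,226 = $71,042.

$71,042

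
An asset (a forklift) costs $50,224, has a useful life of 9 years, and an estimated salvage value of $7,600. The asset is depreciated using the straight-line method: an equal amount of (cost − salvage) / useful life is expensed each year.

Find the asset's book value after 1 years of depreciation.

Depreciable base = $50,224 − $7,600 = $42,624.
Annual expense = $42,624 / 9 = $4,736.
End of year 1: book value $45,488.

$45,488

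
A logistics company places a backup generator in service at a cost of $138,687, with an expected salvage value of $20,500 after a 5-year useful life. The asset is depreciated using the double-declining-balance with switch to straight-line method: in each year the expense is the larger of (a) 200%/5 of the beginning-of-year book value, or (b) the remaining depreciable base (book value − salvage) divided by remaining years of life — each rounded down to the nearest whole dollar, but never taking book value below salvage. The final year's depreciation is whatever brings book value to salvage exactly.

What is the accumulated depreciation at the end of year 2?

$88,759

Depreciable base = $138,687 − $20,500 = $118,187.
Year 1: DB = ⌊$138,687 × 200%/5⌋ = $55,474; SL = ⌊$118,187/5⌋ = $23,637 → take DB $55,474. Book value $83,213.
Year 2: DB = ⌊$83,213 × 200%/5⌋ = $33,285; SL = ⌊$62,713/4⌋ = $15,678 → take DB $33,285. Book value $49,928.
Accumulated through year 2 = $138,687 − $49,928 = $88,759.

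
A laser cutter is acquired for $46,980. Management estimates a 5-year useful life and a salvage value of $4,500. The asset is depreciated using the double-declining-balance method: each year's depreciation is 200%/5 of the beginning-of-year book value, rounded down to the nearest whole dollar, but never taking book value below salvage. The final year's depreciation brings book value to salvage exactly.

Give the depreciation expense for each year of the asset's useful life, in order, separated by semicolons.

$18,792; $11,275; $6,765; $4,059; $1,589

Depreciable base = $46,980 − $4,500 = $42,480.
Year 1: ⌊$46,980 × 200%/5⌋ = $18,792. Book value $28,188.
Year 2: ⌊$28,188 × 200%/5⌋ = $11,275. Book value $16,913.
Year 3: ⌊$16,913 × 200%/5⌋ = $6,765. Book value $10,148.
Year 4: ⌊$10,148 × 200%/5⌋ = $4,059. Book value $6,089.
Year 5 (final): $6,089 − $4,500 = $1,589. Book value $4,500.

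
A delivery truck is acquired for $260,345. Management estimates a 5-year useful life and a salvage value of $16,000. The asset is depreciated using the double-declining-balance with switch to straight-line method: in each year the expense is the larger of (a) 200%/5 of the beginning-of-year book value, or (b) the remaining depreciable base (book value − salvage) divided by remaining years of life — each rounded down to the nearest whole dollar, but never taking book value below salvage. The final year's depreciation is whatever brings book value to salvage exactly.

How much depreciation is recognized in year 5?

Depreciable base = $260,345 − $16,000 = $244,345.
Year 1: DB = ⌊$260,345 × 200%/5⌋ = $104,138; SL = ⌊$244,345/5⌋ = $48,869 → take DB $104,138. Book value $156,207.
Year 2: DB = ⌊$156,207 × 200%/5⌋ = $62,482; SL = ⌊$140,207/4⌋ = $35,051 → take DB $62,482. Book value $93,725.
Year 3: DB = ⌊$93,725 × 200%/5⌋ = $37,490; SL = ⌊$77,725/3⌋ = $25,908 → take DB $37,490. Book value $56,235.
Year 4: DB = ⌊$56,235 × 200%/5⌋ = $22,494; SL = ⌊$40,235/2⌋ = $20,117 → take DB $22,494. Book value $33,741.
Year 5 (final): $33,741 − $16,000 = $17,741. Book value $16,000.

$17,741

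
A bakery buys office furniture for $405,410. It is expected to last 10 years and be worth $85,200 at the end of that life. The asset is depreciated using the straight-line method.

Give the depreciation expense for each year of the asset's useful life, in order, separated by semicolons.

$32,021; $32,021; $32,021; $32,021; $32,021; $32,021; $32,021; $32,021; $32,021; $32,021

Depreciable base = $405,410 − $85,200 = $320,210.
Annual expense = $320,210 / 10 = $32,021.
End of year 1: book value $373,389.
End of year 2: book value $341,368.
End of year 3: book value $309,347.
End of year 4: book value $277,326.
End of year 5: book value $245,305.
End of year 6: book value $213,284.
End of year 7: book value $181,263.
End of year 8: book value $149,242.
End of year 9: book value $117,221.
End of year 10: book value $85,200.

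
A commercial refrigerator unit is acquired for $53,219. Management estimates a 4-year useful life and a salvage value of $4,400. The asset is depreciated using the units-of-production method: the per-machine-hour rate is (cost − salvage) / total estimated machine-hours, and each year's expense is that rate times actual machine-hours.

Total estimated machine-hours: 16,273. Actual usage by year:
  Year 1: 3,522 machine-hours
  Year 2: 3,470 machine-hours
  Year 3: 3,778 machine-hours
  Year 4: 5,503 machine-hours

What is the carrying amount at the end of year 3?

$20,909

Depreciable base = $53,219 − $4,400 = $48,819.
Rate = $48,819 / 16,273 machine-hours = $3 per machine-hour.
Year 1: 3,522 × $3 = $10,566. Book value $42,653.
Year 2: 3,470 × $3 = $10,410. Book value $32,243.
Year 3: 3,778 × $3 = $11,334. Book value $20,909.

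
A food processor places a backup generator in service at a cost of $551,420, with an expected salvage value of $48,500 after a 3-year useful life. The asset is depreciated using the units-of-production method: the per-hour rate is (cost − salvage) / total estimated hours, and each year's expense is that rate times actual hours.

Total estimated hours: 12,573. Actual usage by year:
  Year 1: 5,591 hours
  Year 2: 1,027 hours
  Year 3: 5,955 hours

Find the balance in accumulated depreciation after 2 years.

$264,720

Depreciable base = $551,420 − $48,500 = $502,920.
Rate = $502,920 / 12,573 hours = $40 per hour.
Year 1: 5,591 × $40 = $223,640. Book value $327,780.
Year 2: 1,027 × $40 = $41,080. Book value $286,700.
Accumulated through year 2 = $551,420 − $286,700 = $264,720.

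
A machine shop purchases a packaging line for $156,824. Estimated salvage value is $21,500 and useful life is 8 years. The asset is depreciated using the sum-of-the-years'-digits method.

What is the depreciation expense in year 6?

Depreciable base = $156,824 − $21,500 = $135,324.
Sum of the years' digits = 8+7+6+5+4+3+2+1 = 36.
Year 1: $135,324 × 8/36 = $30,072. Book value $126,752.
Year 2: $135,324 × 7/36 = $26,313. Book value $100,439.
Year 3: $135,324 × 6/36 = $22,554. Book value $77,885.
Year 4: $135,324 × 5/36 = $18,795. Book value $59,090.
Year 5: $135,324 × 4/36 = $15,036. Book value $44,054.
Year 6: $135,324 × 3/36 = $11,277. Book value $32,777.

$11,277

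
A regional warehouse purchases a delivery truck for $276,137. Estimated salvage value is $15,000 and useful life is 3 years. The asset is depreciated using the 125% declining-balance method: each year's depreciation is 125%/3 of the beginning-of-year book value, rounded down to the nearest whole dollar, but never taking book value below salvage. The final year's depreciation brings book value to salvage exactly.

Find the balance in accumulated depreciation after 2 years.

$182,173

Depreciable base = $276,137 − $15,000 = $261,137.
Year 1: ⌊$276,137 × 125%/3⌋ = $115,057. Book value $161,080.
Year 2: ⌊$161,080 × 125%/3⌋ = $67,116. Book value $93,964.
Accumulated through year 2 = $276,137 − $93,964 = $182,173.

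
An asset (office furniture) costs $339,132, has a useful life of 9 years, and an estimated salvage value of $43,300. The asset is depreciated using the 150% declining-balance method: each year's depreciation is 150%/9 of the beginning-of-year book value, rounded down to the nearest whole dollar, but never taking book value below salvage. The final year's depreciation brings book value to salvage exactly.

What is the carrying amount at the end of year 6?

Depreciable base = $339,132 − $43,300 = $295,832.
Year 1: ⌊$339,132 × 150%/9⌋ = $56,522. Book value $282,610.
Year 2: ⌊$282,610 × 150%/9⌋ = $47,101. Book value $235,509.
Year 3: ⌊$235,509 × 150%/9⌋ = $39,251. Book value $196,258.
Year 4: ⌊$196,258 × 150%/9⌋ = $32,709. Book value $163,549.
Year 5: ⌊$163,549 × 150%/9⌋ = $27,258. Book value $136,291.
Year 6: ⌊$136,291 × 150%/9⌋ = $22,715. Book value $113,576.

$113,576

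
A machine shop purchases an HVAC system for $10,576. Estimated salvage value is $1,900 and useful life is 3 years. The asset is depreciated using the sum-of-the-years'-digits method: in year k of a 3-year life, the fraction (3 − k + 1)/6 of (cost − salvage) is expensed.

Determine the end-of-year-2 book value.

$3,346

Depreciable base = $10,576 − $1,900 = $8,676.
Sum of the years' digits = 3+2+1 = 6.
Year 1: $8,676 × 3/6 = $4,338. Book value $6,238.
Year 2: $8,676 × 2/6 = $2,892. Book value $3,346.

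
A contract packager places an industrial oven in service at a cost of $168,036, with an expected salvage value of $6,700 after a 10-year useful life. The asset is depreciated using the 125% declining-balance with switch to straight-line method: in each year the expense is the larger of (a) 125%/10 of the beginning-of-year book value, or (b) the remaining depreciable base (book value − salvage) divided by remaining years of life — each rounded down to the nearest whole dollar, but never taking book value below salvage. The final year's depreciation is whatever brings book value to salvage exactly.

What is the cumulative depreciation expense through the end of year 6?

$100,836

Depreciable base = $168,036 − $6,700 = $161,336.
Year 1: DB = ⌊$168,036 × 125%/10⌋ = $21,004; SL = ⌊$161,336/10⌋ = $16,133 → take DB $21,004. Book value $147,032.
Year 2: DB = ⌊$147,032 × 125%/10⌋ = $18,379; SL = ⌊$140,332/9⌋ = $15,592 → take DB $18,379. Book value $128,653.
Year 3: DB = ⌊$128,653 × 125%/10⌋ = $16,081; SL = ⌊$121,953/8⌋ = $15,244 → take DB $16,081. Book value $112,572.
Year 4: DB = ⌊$112,572 × 125%/10⌋ = $14,071; SL = ⌊$105,872/7⌋ = $15,124 → take SL $15,124. Book value $97,448.
Year 5: DB = ⌊$97,448 × 125%/10⌋ = $12,181; SL = ⌊$90,748/6⌋ = $15,124 → take SL $15,124. Book value $82,324.
Year 6: DB = ⌊$82,324 × 125%/10⌋ = $10,290; SL = ⌊$75,624/5⌋ = $15,124 → take SL $15,124. Book value $67,200.
Accumulated through year 6 = $168,036 − $67,200 = $100,836.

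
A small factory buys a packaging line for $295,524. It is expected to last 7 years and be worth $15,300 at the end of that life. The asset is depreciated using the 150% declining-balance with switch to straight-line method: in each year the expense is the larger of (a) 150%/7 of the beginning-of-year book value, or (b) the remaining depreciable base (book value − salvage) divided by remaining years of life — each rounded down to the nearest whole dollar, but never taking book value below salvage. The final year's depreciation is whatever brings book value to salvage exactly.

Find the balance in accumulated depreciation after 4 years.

Depreciable base = $295,524 − $15,300 = $280,224.
Year 1: DB = ⌊$295,524 × 150%/7⌋ = $63,326; SL = ⌊$280,224/7⌋ = $40,032 → take DB $63,326. Book value $232,198.
Year 2: DB = ⌊$232,198 × 150%/7⌋ = $49,756; SL = ⌊$216,898/6⌋ = $36,149 → take DB $49,756. Book value $182,442.
Year 3: DB = ⌊$182,442 × 150%/7⌋ = $39,094; SL = ⌊$167,142/5⌋ = $33,428 → take DB $39,094. Book value $143,348.
Year 4: DB = ⌊$143,348 × 150%/7⌋ = $30,717; SL = ⌊$128,048/4⌋ = $32,012 → take SL $32,012. Book value $111,336.
Accumulated through year 4 = $295,524 − $111,336 = $184,188.

$184,188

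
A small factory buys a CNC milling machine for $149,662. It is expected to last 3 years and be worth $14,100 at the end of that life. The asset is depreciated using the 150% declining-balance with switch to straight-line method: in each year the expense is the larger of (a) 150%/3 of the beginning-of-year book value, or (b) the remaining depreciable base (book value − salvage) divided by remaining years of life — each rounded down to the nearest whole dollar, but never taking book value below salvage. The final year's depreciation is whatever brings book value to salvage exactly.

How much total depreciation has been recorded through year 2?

Depreciable base = $149,662 − $14,100 = $135,562.
Year 1: DB = ⌊$149,662 × 150%/3⌋ = $74,831; SL = ⌊$135,562/3⌋ = $45,187 → take DB $74,831. Book value $74,831.
Year 2: DB = ⌊$74,831 × 150%/3⌋ = $37,415; SL = ⌊$60,731/2⌋ = $30,365 → take DB $37,415. Book value $37,416.
Accumulated through year 2 = $149,662 − $37,416 = $112,246.

$112,246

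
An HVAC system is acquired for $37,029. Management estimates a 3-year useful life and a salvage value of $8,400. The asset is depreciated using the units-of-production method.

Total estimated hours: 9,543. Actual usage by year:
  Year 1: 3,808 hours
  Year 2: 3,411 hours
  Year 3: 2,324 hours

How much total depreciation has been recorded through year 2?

$21,657

Depreciable base = $37,029 − $8,400 = $28,629.
Rate = $28,629 / 9,543 hours = $3 per hour.
Year 1: 3,808 × $3 = $11,424. Book value $25,605.
Year 2: 3,411 × $3 = $10,233. Book value $15,372.
Accumulated through year 2 = $37,029 − $15,372 = $21,657.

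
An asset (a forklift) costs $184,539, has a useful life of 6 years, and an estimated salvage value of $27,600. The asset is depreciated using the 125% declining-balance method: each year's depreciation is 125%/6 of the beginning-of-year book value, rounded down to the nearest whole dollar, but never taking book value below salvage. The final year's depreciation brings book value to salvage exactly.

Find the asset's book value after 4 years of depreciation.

Depreciable base = $184,539 − $27,600 = $156,939.
Year 1: ⌊$184,539 × 125%/6⌋ = $38,445. Book value $146,094.
Year 2: ⌊$146,094 × 125%/6⌋ = $30,436. Book value $115,658.
Year 3: ⌊$115,658 × 125%/6⌋ = $24,095. Book value $91,563.
Year 4: ⌊$91,563 × 125%/6⌋ = $19,075. Book value $72,488.

$72,488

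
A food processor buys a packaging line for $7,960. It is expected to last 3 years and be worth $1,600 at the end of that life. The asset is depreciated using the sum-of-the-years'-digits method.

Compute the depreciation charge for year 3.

Depreciable base = $7,960 − $1,600 = $6,360.
Sum of the years' digits = 3+2+1 = 6.
Year 1: $6,360 × 3/6 = $3,180. Book value $4,780.
Year 2: $6,360 × 2/6 = $2,120. Book value $2,660.
Year 3: $6,360 × 1/6 = $1,060. Book value $1,600.

$1,060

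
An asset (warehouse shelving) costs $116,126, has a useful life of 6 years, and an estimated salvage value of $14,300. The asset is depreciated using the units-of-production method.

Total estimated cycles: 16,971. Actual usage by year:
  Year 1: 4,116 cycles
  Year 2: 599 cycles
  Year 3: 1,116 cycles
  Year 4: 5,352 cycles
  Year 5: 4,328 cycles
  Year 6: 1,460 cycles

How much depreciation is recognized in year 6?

Depreciable base = $116,126 − $14,300 = $101,826.
Rate = $101,826 / 16,971 cycles = $6 per cycle.
Year 1: 4,116 × $6 = $24,696. Book value $91,430.
Year 2: 599 × $6 = $3,594. Book value $87,836.
Year 3: 1,116 × $6 = $6,696. Book value $81,140.
Year 4: 5,352 × $6 = $32,112. Book value $49,028.
Year 5: 4,328 × $6 = $25,968. Book value $23,060.
Year 6: 1,460 × $6 = $8,760. Book value $14,300.

$8,760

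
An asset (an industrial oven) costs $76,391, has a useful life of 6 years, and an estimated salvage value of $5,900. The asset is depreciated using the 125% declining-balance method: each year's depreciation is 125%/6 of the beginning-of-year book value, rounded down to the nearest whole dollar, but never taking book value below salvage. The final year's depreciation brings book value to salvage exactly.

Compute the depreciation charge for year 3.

$9,974

Depreciable base = $76,391 − $5,900 = $70,491.
Year 1: ⌊$76,391 × 125%/6⌋ = $15,914. Book value $60,477.
Year 2: ⌊$60,477 × 125%/6⌋ = $12,599. Book value $47,878.
Year 3: ⌊$47,878 × 125%/6⌋ = $9,974. Book value $37,904.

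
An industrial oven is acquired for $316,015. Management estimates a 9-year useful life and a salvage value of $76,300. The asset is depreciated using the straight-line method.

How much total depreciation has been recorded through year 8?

$213,080

Depreciable base = $316,015 − $76,300 = $239,715.
Annual expense = $239,715 / 9 = $26,635.
End of year 1: book value $289,380.
End of year 2: book value $262,745.
End of year 3: book value $236,110.
End of year 4: book value $209,475.
End of year 5: book value $182,840.
End of year 6: book value $156,205.
End of year 7: book value $129,570.
End of year 8: book value $102,935.
Accumulated through year 8 = $316,015 − $102,935 = $213,080.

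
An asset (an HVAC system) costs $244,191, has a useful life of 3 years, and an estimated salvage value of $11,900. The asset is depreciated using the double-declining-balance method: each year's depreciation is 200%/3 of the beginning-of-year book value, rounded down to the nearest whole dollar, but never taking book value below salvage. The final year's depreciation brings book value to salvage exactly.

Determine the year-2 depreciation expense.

Depreciable base = $244,191 − $11,900 = $232,291.
Year 1: ⌊$244,191 × 200%/3⌋ = $162,794. Book value $81,397.
Year 2: ⌊$81,397 × 200%/3⌋ = $54,264. Book value $27,133.

$54,264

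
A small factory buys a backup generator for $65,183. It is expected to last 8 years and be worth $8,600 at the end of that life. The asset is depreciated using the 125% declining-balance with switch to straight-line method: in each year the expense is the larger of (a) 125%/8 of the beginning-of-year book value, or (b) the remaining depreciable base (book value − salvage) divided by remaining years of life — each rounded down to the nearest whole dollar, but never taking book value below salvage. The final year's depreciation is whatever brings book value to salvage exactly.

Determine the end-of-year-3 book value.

Depreciable base = $65,183 − $8,600 = $56,583.
Year 1: DB = ⌊$65,183 × 125%/8⌋ = $10,184; SL = ⌊$56,583/8⌋ = $7,072 → take DB $10,184. Book value $54,999.
Year 2: DB = ⌊$54,999 × 125%/8⌋ = $8,593; SL = ⌊$46,399/7⌋ = $6,628 → take DB $8,593. Book value $46,406.
Year 3: DB = ⌊$46,406 × 125%/8⌋ = $7,250; SL = ⌊$37,806/6⌋ = $6,301 → take DB $7,250. Book value $39,156.

$39,156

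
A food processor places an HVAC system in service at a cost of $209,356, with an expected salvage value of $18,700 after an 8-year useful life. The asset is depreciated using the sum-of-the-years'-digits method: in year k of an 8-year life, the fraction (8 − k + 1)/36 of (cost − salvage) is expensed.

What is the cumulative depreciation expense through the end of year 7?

$185,360

Depreciable base = $209,356 − $18,700 = $190,656.
Sum of the years' digits = 8+7+6+5+4+3+2+1 = 36.
Year 1: $190,656 × 8/36 = $42,368. Book value $166,988.
Year 2: $190,656 × 7/36 = $37,072. Book value $129,916.
Year 3: $190,656 × 6/36 = $31,776. Book value $98,140.
Year 4: $190,656 × 5/36 = $26,480. Book value $71,660.
Year 5: $190,656 × 4/36 = $21,184. Book value $50,476.
Year 6: $190,656 × 3/36 = $15,888. Book value $34,588.
Year 7: $190,656 × 2/36 = $10,592. Book value $23,996.
Accumulated through year 7 = $209,356 − $23,996 = $185,360.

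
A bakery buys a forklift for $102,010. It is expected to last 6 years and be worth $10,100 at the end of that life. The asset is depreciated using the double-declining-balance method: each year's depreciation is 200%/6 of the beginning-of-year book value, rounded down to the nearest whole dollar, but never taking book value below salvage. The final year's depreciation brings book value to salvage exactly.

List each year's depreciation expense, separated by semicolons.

$34,003; $22,669; $15,112; $10,075; $6,717; $3,334

Depreciable base = $102,010 − $10,100 = $91,910.
Year 1: ⌊$102,010 × 200%/6⌋ = $34,003. Book value $68,007.
Year 2: ⌊$68,007 × 200%/6⌋ = $22,669. Book value $45,338.
Year 3: ⌊$45,338 × 200%/6⌋ = $15,112. Book value $30,226.
Year 4: ⌊$30,226 × 200%/6⌋ = $10,075. Book value $20,151.
Year 5: ⌊$20,151 × 200%/6⌋ = $6,717. Book value $13,434.
Year 6 (final): $13,434 − $10,100 = $3,334. Book value $10,100.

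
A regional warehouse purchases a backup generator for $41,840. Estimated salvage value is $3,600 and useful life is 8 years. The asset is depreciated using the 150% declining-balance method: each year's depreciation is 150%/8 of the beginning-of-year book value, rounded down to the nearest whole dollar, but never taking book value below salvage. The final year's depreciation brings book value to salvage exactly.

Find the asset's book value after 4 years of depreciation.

Depreciable base = $41,840 − $3,600 = $38,240.
Year 1: ⌊$41,840 × 150%/8⌋ = $7,845. Book value $33,995.
Year 2: ⌊$33,995 × 150%/8⌋ = $6,374. Book value $27,621.
Year 3: ⌊$27,621 × 150%/8⌋ = $5,178. Book value $22,443.
Year 4: ⌊$22,443 × 150%/8⌋ = $4,208. Book value $18,235.

$18,235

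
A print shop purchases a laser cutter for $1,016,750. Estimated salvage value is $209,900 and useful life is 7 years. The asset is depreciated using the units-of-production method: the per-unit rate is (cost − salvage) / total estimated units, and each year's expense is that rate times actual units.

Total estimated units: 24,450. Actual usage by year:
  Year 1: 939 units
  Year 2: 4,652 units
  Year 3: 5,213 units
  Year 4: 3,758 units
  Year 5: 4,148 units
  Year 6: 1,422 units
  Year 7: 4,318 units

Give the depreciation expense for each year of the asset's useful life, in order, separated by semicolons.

Depreciable base = $1,016,750 − $209,900 = $806,850.
Rate = $806,850 / 24,450 units = $33 per unit.
Year 1: 939 × $33 = $30,987. Book value $985,763.
Year 2: 4,652 × $33 = $153,516. Book value $832,247.
Year 3: 5,213 × $33 = $172,029. Book value $660,218.
Year 4: 3,758 × $33 = $124,014. Book value $536,204.
Year 5: 4,148 × $33 = $136,884. Book value $399,320.
Year 6: 1,422 × $33 = $46,926. Book value $352,394.
Year 7: 4,318 × $33 = $142,494. Book value $209,900.

$30,987; $153,516; $172,029; $124,014; $136,884; $46,926; $142,494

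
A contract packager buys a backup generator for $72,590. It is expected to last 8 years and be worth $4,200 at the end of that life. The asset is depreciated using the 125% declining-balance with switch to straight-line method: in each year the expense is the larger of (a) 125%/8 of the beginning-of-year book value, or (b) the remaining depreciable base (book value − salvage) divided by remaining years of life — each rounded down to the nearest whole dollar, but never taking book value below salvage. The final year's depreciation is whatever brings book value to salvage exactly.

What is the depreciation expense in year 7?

$7,881

Depreciable base = $72,590 − $4,200 = $68,390.
Year 1: DB = ⌊$72,590 × 125%/8⌋ = $11,342; SL = ⌊$68,390/8⌋ = $8,548 → take DB $11,342. Book value $61,248.
Year 2: DB = ⌊$61,248 × 125%/8⌋ = $9,570; SL = ⌊$57,048/7⌋ = $8,149 → take DB $9,570. Book value $51,678.
Year 3: DB = ⌊$51,678 × 125%/8⌋ = $8,074; SL = ⌊$47,478/6⌋ = $7,913 → take DB $8,074. Book value $43,604.
Year 4: DB = ⌊$43,604 × 125%/8⌋ = $6,813; SL = ⌊$39,404/5⌋ = $7,880 → take SL $7,880. Book value $35,724.
Year 5: DB = ⌊$35,724 × 125%/8⌋ = $5,581; SL = ⌊$31,524/4⌋ = $7,881 → take SL $7,881. Book value $27,843.
Year 6: DB = ⌊$27,843 × 125%/8⌋ = $4,350; SL = ⌊$23,643/3⌋ = $7,881 → take SL $7,881. Book value $19,962.
Year 7: DB = ⌊$19,962 × 125%/8⌋ = $3,119; SL = ⌊$15,762/2⌋ = $7,881 → take SL $7,881. Book value $12,081.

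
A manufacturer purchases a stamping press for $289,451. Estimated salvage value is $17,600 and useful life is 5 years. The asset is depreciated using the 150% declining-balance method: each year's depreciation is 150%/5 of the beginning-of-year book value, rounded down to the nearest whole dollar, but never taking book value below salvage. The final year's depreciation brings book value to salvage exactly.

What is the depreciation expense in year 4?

Depreciable base = $289,451 − $17,600 = $271,851.
Year 1: ⌊$289,451 × 150%/5⌋ = $86,835. Book value $202,616.
Year 2: ⌊$202,616 × 150%/5⌋ = $60,784. Book value $141,832.
Year 3: ⌊$141,832 × 150%/5⌋ = $42,549. Book value $99,283.
Year 4: ⌊$99,283 × 150%/5⌋ = $29,784. Book value $69,499.

$29,784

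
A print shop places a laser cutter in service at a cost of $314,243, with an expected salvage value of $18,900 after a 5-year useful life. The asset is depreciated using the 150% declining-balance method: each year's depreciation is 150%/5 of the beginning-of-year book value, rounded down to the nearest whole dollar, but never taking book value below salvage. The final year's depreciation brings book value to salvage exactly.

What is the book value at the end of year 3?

$107,786

Depreciable base = $314,243 − $18,900 = $295,343.
Year 1: ⌊$314,243 × 150%/5⌋ = $94,272. Book value $219,971.
Year 2: ⌊$219,971 × 150%/5⌋ = $65,991. Book value $153,980.
Year 3: ⌊$153,980 × 150%/5⌋ = $46,194. Book value $107,786.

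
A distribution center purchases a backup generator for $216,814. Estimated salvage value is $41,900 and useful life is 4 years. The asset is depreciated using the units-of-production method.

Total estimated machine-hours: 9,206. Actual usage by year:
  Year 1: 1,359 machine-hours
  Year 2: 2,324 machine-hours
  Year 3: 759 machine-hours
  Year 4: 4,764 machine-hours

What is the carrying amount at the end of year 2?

Depreciable base = $216,814 − $41,900 = $174,914.
Rate = $174,914 / 9,206 machine-hours = $19 per machine-hour.
Year 1: 1,359 × $19 = $25,821. Book value $190,993.
Year 2: 2,324 × $19 = $44,156. Book value $146,837.

$146,837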